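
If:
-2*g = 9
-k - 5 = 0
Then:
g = -9/2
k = -5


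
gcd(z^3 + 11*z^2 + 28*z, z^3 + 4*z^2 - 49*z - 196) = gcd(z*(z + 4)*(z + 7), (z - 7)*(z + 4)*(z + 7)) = z^2 + 11*z + 28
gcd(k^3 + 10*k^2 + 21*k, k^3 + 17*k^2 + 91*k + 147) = k^2 + 10*k + 21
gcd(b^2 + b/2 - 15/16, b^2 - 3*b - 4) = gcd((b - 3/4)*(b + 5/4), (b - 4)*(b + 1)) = 1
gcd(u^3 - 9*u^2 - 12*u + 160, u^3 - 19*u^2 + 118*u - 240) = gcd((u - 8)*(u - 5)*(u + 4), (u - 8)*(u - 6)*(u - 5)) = u^2 - 13*u + 40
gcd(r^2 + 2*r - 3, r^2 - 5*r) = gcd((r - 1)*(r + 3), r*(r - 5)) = 1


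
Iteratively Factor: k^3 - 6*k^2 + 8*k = (k - 2)*(k^2 - 4*k) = k*(k - 2)*(k - 4)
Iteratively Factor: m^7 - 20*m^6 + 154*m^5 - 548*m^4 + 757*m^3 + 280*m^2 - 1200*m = (m + 1)*(m^6 - 21*m^5 + 175*m^4 - 723*m^3 + 1480*m^2 - 1200*m) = (m - 5)*(m + 1)*(m^5 - 16*m^4 + 95*m^3 - 248*m^2 + 240*m) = (m - 5)*(m - 4)*(m + 1)*(m^4 - 12*m^3 + 47*m^2 - 60*m) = (m - 5)*(m - 4)^2*(m + 1)*(m^3 - 8*m^2 + 15*m) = m*(m - 5)*(m - 4)^2*(m + 1)*(m^2 - 8*m + 15) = m*(m - 5)*(m - 4)^2*(m - 3)*(m + 1)*(m - 5)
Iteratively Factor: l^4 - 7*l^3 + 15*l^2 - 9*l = (l - 1)*(l^3 - 6*l^2 + 9*l) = (l - 3)*(l - 1)*(l^2 - 3*l) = l*(l - 3)*(l - 1)*(l - 3)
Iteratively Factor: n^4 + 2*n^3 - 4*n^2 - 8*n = (n)*(n^3 + 2*n^2 - 4*n - 8) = n*(n + 2)*(n^2 - 4) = n*(n - 2)*(n + 2)*(n + 2)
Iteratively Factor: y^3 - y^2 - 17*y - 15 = (y + 1)*(y^2 - 2*y - 15) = (y - 5)*(y + 1)*(y + 3)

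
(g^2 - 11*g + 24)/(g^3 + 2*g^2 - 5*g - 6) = (g^2 - 11*g + 24)/(g^3 + 2*g^2 - 5*g - 6)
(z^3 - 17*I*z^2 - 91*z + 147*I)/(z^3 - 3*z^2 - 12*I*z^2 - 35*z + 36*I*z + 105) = (z^2 - 10*I*z - 21)/(z^2 - z*(3 + 5*I) + 15*I)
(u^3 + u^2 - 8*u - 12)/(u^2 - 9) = (u^2 + 4*u + 4)/(u + 3)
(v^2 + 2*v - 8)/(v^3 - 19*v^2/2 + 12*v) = 2*(v^2 + 2*v - 8)/(v*(2*v^2 - 19*v + 24))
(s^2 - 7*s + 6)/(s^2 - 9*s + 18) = (s - 1)/(s - 3)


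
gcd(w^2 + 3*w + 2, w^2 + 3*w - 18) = 1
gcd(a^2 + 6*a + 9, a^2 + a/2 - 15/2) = a + 3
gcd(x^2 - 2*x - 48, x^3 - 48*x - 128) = x - 8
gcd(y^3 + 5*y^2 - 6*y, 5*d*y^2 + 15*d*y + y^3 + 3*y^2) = y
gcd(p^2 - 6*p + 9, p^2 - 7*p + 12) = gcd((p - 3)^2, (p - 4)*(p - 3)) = p - 3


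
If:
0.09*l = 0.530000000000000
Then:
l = 5.89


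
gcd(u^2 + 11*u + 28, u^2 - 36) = 1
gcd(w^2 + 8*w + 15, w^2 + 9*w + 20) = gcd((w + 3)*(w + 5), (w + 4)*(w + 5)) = w + 5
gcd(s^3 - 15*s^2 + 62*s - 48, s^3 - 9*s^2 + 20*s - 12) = s^2 - 7*s + 6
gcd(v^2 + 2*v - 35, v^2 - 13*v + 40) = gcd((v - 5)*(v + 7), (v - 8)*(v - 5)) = v - 5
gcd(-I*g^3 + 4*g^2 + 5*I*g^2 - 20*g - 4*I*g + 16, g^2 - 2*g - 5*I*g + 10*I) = 1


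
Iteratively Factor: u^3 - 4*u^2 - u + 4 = (u + 1)*(u^2 - 5*u + 4) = (u - 1)*(u + 1)*(u - 4)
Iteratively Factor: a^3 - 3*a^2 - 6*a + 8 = (a + 2)*(a^2 - 5*a + 4) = (a - 4)*(a + 2)*(a - 1)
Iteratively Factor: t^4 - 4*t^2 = (t + 2)*(t^3 - 2*t^2) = t*(t + 2)*(t^2 - 2*t) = t^2*(t + 2)*(t - 2)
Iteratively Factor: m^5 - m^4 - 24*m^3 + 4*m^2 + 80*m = (m - 5)*(m^4 + 4*m^3 - 4*m^2 - 16*m) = (m - 5)*(m - 2)*(m^3 + 6*m^2 + 8*m) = (m - 5)*(m - 2)*(m + 2)*(m^2 + 4*m) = (m - 5)*(m - 2)*(m + 2)*(m + 4)*(m)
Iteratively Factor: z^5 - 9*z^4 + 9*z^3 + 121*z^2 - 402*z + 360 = (z + 4)*(z^4 - 13*z^3 + 61*z^2 - 123*z + 90) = (z - 2)*(z + 4)*(z^3 - 11*z^2 + 39*z - 45) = (z - 3)*(z - 2)*(z + 4)*(z^2 - 8*z + 15) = (z - 3)^2*(z - 2)*(z + 4)*(z - 5)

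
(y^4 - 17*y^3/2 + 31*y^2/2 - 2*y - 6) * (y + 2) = y^5 - 13*y^4/2 - 3*y^3/2 + 29*y^2 - 10*y - 12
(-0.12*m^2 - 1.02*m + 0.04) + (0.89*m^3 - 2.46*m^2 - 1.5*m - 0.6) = 0.89*m^3 - 2.58*m^2 - 2.52*m - 0.56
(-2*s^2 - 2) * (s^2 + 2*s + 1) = -2*s^4 - 4*s^3 - 4*s^2 - 4*s - 2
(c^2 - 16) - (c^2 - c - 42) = c + 26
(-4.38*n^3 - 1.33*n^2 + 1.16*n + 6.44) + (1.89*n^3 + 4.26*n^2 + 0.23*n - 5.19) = -2.49*n^3 + 2.93*n^2 + 1.39*n + 1.25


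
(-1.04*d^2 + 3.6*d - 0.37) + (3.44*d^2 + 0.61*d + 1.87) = 2.4*d^2 + 4.21*d + 1.5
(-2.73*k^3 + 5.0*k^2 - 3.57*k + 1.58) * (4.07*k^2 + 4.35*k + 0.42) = -11.1111*k^5 + 8.4745*k^4 + 6.0735*k^3 - 6.9989*k^2 + 5.3736*k + 0.6636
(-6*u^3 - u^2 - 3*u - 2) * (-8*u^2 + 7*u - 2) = 48*u^5 - 34*u^4 + 29*u^3 - 3*u^2 - 8*u + 4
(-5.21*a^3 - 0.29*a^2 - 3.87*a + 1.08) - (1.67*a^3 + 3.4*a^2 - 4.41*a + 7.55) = -6.88*a^3 - 3.69*a^2 + 0.54*a - 6.47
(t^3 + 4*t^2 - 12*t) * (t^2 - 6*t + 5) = t^5 - 2*t^4 - 31*t^3 + 92*t^2 - 60*t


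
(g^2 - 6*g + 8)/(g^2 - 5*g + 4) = (g - 2)/(g - 1)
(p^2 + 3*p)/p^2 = (p + 3)/p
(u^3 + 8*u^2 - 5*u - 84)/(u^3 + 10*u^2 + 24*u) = (u^2 + 4*u - 21)/(u*(u + 6))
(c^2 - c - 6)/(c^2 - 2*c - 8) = (c - 3)/(c - 4)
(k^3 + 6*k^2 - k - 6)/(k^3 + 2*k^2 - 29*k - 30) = (k - 1)/(k - 5)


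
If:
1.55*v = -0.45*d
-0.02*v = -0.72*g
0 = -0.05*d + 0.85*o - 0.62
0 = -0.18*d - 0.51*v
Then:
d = 0.00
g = 0.00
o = 0.73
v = 0.00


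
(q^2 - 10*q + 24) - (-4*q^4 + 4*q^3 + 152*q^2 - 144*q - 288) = 4*q^4 - 4*q^3 - 151*q^2 + 134*q + 312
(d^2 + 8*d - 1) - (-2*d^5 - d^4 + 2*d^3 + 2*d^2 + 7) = 2*d^5 + d^4 - 2*d^3 - d^2 + 8*d - 8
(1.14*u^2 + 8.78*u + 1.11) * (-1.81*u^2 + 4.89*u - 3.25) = -2.0634*u^4 - 10.3172*u^3 + 37.2201*u^2 - 23.1071*u - 3.6075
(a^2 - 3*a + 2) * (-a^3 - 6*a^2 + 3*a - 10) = -a^5 - 3*a^4 + 19*a^3 - 31*a^2 + 36*a - 20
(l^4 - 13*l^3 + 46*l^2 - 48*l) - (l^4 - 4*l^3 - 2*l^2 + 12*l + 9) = -9*l^3 + 48*l^2 - 60*l - 9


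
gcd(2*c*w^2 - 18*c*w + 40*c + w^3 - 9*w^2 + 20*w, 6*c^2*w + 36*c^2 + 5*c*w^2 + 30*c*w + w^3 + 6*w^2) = 2*c + w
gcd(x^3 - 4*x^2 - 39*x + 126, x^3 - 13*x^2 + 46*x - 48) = x - 3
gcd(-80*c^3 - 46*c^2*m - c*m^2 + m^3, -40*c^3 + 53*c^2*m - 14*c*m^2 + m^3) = 8*c - m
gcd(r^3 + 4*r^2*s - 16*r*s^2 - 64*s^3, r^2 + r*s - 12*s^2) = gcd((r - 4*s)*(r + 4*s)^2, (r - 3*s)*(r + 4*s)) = r + 4*s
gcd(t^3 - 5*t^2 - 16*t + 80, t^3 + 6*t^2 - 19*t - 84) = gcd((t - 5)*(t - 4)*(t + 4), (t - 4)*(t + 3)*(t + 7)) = t - 4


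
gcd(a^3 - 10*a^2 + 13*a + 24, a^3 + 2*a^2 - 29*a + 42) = a - 3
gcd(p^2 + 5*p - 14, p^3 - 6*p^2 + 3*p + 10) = p - 2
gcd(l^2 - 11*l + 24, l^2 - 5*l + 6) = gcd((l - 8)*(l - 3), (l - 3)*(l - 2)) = l - 3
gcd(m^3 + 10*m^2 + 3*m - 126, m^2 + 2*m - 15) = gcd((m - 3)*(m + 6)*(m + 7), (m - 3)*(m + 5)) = m - 3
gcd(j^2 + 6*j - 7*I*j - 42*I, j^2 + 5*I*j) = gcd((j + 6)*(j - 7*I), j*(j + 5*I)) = 1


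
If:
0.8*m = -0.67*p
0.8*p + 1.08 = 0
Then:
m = 1.13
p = -1.35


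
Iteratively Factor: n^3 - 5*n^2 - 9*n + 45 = (n - 5)*(n^2 - 9) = (n - 5)*(n + 3)*(n - 3)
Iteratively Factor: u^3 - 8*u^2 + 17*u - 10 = (u - 2)*(u^2 - 6*u + 5) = (u - 2)*(u - 1)*(u - 5)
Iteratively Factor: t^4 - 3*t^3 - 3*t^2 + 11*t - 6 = (t - 1)*(t^3 - 2*t^2 - 5*t + 6) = (t - 1)^2*(t^2 - t - 6) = (t - 1)^2*(t + 2)*(t - 3)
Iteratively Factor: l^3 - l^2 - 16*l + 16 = (l + 4)*(l^2 - 5*l + 4) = (l - 4)*(l + 4)*(l - 1)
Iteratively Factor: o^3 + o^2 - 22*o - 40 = (o - 5)*(o^2 + 6*o + 8) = (o - 5)*(o + 4)*(o + 2)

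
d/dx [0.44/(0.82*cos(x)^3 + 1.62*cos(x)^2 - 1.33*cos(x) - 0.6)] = (1.0824*cos(x)^2 + 1.4256*cos(x) - 0.5852)*sin(x)/(0.82*cos(x)^3 + 1.62*cos(x)^2 - 1.33*cos(x) - 0.6)^2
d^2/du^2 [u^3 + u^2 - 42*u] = 6*u + 2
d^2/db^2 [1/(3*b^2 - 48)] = 2*(3*b^2 + 16)/(3*(b^2 - 16)^3)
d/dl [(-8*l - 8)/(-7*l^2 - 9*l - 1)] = 8*(7*l^2 + 9*l - (l + 1)*(14*l + 9) + 1)/(7*l^2 + 9*l + 1)^2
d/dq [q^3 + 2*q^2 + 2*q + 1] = 3*q^2 + 4*q + 2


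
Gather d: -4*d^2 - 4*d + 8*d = -4*d^2 + 4*d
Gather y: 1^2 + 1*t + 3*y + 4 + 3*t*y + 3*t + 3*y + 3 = 4*t + y*(3*t + 6) + 8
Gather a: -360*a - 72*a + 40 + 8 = 48 - 432*a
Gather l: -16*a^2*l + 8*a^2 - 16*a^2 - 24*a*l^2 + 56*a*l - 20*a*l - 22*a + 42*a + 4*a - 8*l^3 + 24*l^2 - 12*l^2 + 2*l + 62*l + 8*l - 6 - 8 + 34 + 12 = -8*a^2 + 24*a - 8*l^3 + l^2*(12 - 24*a) + l*(-16*a^2 + 36*a + 72) + 32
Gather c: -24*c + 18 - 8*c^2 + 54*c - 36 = -8*c^2 + 30*c - 18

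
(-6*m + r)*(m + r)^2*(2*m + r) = -12*m^4 - 28*m^3*r - 19*m^2*r^2 - 2*m*r^3 + r^4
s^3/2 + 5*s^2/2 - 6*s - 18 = (s/2 + 1)*(s - 3)*(s + 6)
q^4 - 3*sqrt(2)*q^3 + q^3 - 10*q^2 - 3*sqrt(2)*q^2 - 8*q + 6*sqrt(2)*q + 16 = (q - 1)*(q + 2)*(q - 4*sqrt(2))*(q + sqrt(2))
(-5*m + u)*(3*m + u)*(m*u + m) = -15*m^3*u - 15*m^3 - 2*m^2*u^2 - 2*m^2*u + m*u^3 + m*u^2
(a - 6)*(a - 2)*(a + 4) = a^3 - 4*a^2 - 20*a + 48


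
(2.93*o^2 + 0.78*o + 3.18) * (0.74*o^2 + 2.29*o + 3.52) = 2.1682*o^4 + 7.2869*o^3 + 14.453*o^2 + 10.0278*o + 11.1936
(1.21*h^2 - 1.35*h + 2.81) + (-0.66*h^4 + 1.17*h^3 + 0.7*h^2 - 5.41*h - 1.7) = -0.66*h^4 + 1.17*h^3 + 1.91*h^2 - 6.76*h + 1.11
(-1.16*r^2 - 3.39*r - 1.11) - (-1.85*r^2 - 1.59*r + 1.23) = 0.69*r^2 - 1.8*r - 2.34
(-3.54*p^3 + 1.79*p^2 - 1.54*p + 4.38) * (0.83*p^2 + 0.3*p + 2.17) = -2.9382*p^5 + 0.4237*p^4 - 8.423*p^3 + 7.0577*p^2 - 2.0278*p + 9.5046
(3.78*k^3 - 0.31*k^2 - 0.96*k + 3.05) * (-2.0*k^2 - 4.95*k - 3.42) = -7.56*k^5 - 18.091*k^4 - 9.4731*k^3 - 0.2878*k^2 - 11.8143*k - 10.431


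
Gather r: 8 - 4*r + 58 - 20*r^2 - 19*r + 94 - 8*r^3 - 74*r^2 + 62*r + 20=-8*r^3 - 94*r^2 + 39*r + 180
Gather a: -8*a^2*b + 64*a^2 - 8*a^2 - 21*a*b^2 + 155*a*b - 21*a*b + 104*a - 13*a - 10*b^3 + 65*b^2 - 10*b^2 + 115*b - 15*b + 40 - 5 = a^2*(56 - 8*b) + a*(-21*b^2 + 134*b + 91) - 10*b^3 + 55*b^2 + 100*b + 35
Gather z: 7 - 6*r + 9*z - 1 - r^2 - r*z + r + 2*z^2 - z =-r^2 - 5*r + 2*z^2 + z*(8 - r) + 6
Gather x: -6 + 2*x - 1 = 2*x - 7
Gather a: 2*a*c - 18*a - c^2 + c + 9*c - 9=a*(2*c - 18) - c^2 + 10*c - 9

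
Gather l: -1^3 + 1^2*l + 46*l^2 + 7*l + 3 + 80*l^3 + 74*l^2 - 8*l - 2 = 80*l^3 + 120*l^2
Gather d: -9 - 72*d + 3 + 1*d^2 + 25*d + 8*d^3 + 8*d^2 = 8*d^3 + 9*d^2 - 47*d - 6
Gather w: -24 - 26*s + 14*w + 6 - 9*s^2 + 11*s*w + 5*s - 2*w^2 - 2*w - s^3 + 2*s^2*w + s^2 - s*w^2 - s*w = -s^3 - 8*s^2 - 21*s + w^2*(-s - 2) + w*(2*s^2 + 10*s + 12) - 18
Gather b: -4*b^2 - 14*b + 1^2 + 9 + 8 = -4*b^2 - 14*b + 18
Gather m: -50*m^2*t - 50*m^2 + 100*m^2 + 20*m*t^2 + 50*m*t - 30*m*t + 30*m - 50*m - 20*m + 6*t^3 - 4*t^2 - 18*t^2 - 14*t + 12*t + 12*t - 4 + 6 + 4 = m^2*(50 - 50*t) + m*(20*t^2 + 20*t - 40) + 6*t^3 - 22*t^2 + 10*t + 6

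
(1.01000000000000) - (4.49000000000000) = -3.48000000000000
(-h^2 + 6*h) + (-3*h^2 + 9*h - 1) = -4*h^2 + 15*h - 1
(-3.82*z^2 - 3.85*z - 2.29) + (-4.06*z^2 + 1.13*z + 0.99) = -7.88*z^2 - 2.72*z - 1.3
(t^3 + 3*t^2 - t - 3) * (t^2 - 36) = t^5 + 3*t^4 - 37*t^3 - 111*t^2 + 36*t + 108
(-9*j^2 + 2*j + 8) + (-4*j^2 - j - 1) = -13*j^2 + j + 7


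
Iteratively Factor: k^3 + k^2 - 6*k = (k - 2)*(k^2 + 3*k) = (k - 2)*(k + 3)*(k)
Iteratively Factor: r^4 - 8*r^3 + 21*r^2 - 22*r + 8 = (r - 4)*(r^3 - 4*r^2 + 5*r - 2) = (r - 4)*(r - 1)*(r^2 - 3*r + 2) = (r - 4)*(r - 2)*(r - 1)*(r - 1)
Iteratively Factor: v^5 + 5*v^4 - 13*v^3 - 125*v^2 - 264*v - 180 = (v + 2)*(v^4 + 3*v^3 - 19*v^2 - 87*v - 90) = (v + 2)^2*(v^3 + v^2 - 21*v - 45) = (v + 2)^2*(v + 3)*(v^2 - 2*v - 15) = (v + 2)^2*(v + 3)^2*(v - 5)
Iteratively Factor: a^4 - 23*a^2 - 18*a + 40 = (a + 4)*(a^3 - 4*a^2 - 7*a + 10) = (a + 2)*(a + 4)*(a^2 - 6*a + 5) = (a - 5)*(a + 2)*(a + 4)*(a - 1)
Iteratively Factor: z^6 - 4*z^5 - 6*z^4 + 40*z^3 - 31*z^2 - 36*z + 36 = (z - 3)*(z^5 - z^4 - 9*z^3 + 13*z^2 + 8*z - 12) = (z - 3)*(z + 3)*(z^4 - 4*z^3 + 3*z^2 + 4*z - 4) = (z - 3)*(z + 1)*(z + 3)*(z^3 - 5*z^2 + 8*z - 4) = (z - 3)*(z - 2)*(z + 1)*(z + 3)*(z^2 - 3*z + 2) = (z - 3)*(z - 2)^2*(z + 1)*(z + 3)*(z - 1)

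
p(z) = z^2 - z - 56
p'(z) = 2*z - 1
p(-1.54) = -52.09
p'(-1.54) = -4.08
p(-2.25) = -48.69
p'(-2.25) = -5.50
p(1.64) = -54.95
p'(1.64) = 2.28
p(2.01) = -53.97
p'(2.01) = 3.02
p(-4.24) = -33.78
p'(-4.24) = -9.48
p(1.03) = -55.97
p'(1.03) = 1.06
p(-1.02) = -53.94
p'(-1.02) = -3.04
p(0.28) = -56.20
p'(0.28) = -0.44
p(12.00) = 76.00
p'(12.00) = 23.00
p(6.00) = -26.00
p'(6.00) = 11.00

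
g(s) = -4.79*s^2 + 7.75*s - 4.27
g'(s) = 7.75 - 9.58*s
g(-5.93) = -218.67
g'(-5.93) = 64.56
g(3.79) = -43.70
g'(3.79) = -28.56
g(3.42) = -33.79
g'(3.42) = -25.01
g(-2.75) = -61.81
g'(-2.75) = 34.10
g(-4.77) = -150.22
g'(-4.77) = 53.45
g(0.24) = -2.69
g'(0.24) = 5.45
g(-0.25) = -6.51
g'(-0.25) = 10.14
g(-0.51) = -9.47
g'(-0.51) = 12.64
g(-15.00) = -1198.27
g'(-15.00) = 151.45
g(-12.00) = -787.03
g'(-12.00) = 122.71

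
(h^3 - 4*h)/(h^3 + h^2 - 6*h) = (h + 2)/(h + 3)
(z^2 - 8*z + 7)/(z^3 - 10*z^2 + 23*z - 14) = 1/(z - 2)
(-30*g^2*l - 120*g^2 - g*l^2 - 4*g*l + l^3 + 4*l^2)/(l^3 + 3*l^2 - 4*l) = (-30*g^2 - g*l + l^2)/(l*(l - 1))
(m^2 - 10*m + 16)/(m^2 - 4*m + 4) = (m - 8)/(m - 2)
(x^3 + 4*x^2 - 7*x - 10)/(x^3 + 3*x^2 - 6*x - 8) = (x + 5)/(x + 4)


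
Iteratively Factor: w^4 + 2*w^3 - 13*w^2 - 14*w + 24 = (w - 3)*(w^3 + 5*w^2 + 2*w - 8) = (w - 3)*(w + 2)*(w^2 + 3*w - 4) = (w - 3)*(w - 1)*(w + 2)*(w + 4)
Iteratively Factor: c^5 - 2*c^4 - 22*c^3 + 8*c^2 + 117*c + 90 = (c + 1)*(c^4 - 3*c^3 - 19*c^2 + 27*c + 90) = (c - 3)*(c + 1)*(c^3 - 19*c - 30) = (c - 3)*(c + 1)*(c + 3)*(c^2 - 3*c - 10) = (c - 5)*(c - 3)*(c + 1)*(c + 3)*(c + 2)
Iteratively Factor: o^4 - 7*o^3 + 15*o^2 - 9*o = (o - 3)*(o^3 - 4*o^2 + 3*o) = o*(o - 3)*(o^2 - 4*o + 3) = o*(o - 3)*(o - 1)*(o - 3)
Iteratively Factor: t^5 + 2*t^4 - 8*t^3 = (t)*(t^4 + 2*t^3 - 8*t^2) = t*(t - 2)*(t^3 + 4*t^2) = t^2*(t - 2)*(t^2 + 4*t) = t^2*(t - 2)*(t + 4)*(t)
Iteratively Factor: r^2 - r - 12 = (r - 4)*(r + 3)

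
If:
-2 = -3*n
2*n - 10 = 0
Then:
No Solution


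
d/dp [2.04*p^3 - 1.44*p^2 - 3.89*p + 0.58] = 6.12*p^2 - 2.88*p - 3.89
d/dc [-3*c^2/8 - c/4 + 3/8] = -3*c/4 - 1/4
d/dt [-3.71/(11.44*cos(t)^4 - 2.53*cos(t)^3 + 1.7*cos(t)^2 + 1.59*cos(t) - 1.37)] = (-169.7696*cos(t)^3 + 28.1589*cos(t)^2 - 12.614*cos(t) - 5.8989)*sin(t)/(11.44*cos(t)^4 - 2.53*cos(t)^3 + 1.7*cos(t)^2 + 1.59*cos(t) - 1.37)^2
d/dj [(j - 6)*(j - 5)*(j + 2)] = 3*j^2 - 18*j + 8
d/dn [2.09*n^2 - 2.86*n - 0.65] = 4.18*n - 2.86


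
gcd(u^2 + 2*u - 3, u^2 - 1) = u - 1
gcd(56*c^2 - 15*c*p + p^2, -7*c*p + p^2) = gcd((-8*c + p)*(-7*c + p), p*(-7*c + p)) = -7*c + p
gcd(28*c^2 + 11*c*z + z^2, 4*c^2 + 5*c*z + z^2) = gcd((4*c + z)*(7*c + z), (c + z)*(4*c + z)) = 4*c + z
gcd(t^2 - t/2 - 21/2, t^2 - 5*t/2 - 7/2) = t - 7/2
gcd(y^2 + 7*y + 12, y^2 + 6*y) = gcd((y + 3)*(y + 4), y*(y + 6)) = 1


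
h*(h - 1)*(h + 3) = h^3 + 2*h^2 - 3*h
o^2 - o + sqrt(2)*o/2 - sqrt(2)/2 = (o - 1)*(o + sqrt(2)/2)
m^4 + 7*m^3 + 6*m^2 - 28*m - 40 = (m - 2)*(m + 2)^2*(m + 5)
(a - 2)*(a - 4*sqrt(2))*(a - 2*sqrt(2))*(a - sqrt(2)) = a^4 - 7*sqrt(2)*a^3 - 2*a^3 + 14*sqrt(2)*a^2 + 28*a^2 - 56*a - 16*sqrt(2)*a + 32*sqrt(2)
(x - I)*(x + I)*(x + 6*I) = x^3 + 6*I*x^2 + x + 6*I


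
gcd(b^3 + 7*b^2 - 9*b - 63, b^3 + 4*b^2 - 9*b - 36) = b^2 - 9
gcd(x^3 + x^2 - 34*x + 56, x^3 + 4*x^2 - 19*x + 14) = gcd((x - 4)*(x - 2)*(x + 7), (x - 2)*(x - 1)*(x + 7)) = x^2 + 5*x - 14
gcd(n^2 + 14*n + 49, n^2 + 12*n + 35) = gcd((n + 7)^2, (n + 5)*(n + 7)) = n + 7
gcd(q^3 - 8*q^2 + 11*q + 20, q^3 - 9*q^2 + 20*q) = q^2 - 9*q + 20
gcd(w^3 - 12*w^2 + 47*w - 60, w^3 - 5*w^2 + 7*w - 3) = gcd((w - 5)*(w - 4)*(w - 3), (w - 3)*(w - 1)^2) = w - 3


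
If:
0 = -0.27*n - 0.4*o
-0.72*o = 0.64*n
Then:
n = 0.00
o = 0.00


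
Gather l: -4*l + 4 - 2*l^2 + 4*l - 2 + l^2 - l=-l^2 - l + 2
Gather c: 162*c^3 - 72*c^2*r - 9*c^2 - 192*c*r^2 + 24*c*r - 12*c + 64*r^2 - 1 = 162*c^3 + c^2*(-72*r - 9) + c*(-192*r^2 + 24*r - 12) + 64*r^2 - 1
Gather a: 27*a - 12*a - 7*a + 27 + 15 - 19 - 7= 8*a + 16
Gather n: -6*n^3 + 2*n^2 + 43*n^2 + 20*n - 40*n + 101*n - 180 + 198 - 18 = -6*n^3 + 45*n^2 + 81*n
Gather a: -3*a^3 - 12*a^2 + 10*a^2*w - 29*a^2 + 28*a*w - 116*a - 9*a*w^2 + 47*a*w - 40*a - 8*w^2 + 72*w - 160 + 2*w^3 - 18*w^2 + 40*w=-3*a^3 + a^2*(10*w - 41) + a*(-9*w^2 + 75*w - 156) + 2*w^3 - 26*w^2 + 112*w - 160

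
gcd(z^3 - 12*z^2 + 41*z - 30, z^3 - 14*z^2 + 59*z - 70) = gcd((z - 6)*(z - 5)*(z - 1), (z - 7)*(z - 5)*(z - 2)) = z - 5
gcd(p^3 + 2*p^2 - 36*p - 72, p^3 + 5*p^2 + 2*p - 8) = p + 2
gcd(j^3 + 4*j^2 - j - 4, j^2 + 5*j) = 1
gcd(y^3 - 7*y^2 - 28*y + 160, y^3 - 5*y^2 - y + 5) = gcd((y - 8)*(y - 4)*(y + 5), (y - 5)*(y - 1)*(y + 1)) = 1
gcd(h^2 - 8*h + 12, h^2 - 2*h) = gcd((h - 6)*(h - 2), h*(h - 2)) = h - 2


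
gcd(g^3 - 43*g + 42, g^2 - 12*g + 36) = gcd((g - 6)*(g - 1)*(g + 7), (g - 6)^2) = g - 6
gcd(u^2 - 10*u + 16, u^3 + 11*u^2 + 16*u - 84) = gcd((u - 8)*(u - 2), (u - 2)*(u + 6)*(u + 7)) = u - 2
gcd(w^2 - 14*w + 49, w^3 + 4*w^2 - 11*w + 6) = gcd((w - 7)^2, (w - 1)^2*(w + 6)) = 1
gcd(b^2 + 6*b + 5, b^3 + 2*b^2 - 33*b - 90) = b + 5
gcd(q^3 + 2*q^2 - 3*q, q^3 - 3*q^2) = q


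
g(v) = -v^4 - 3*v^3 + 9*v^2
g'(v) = -4*v^3 - 9*v^2 + 18*v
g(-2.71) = 71.87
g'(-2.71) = -35.27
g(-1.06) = 12.42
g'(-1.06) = -24.43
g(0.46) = 1.57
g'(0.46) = 5.99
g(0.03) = 0.01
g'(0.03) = 0.53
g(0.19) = 0.30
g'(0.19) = 3.07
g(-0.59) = 3.63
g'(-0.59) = -12.93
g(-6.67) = -688.64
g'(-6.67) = 666.50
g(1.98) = -3.37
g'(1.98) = -30.69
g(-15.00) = -38475.00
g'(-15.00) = 11205.00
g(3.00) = -81.00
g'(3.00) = -135.00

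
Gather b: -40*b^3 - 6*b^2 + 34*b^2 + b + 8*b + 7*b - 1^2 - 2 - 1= -40*b^3 + 28*b^2 + 16*b - 4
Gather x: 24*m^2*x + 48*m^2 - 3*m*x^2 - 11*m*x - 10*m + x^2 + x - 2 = 48*m^2 - 10*m + x^2*(1 - 3*m) + x*(24*m^2 - 11*m + 1) - 2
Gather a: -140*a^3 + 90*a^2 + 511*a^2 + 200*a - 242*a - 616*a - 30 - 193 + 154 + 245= -140*a^3 + 601*a^2 - 658*a + 176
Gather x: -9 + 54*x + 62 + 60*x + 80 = 114*x + 133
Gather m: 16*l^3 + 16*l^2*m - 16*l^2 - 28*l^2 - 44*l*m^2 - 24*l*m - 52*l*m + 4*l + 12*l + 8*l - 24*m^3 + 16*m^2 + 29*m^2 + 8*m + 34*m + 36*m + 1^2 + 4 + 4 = 16*l^3 - 44*l^2 + 24*l - 24*m^3 + m^2*(45 - 44*l) + m*(16*l^2 - 76*l + 78) + 9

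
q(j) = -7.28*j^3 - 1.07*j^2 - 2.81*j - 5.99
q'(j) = -21.84*j^2 - 2.14*j - 2.81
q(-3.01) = 191.31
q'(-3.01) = -194.24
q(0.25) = -6.87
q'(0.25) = -4.71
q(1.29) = -27.02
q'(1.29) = -41.91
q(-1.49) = 19.90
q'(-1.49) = -48.11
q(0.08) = -6.23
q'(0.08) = -3.12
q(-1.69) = 30.84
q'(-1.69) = -61.57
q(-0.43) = -4.40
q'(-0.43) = -5.93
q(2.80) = -182.06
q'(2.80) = -180.03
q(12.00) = -12773.63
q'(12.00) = -3173.45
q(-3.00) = 189.37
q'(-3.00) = -192.95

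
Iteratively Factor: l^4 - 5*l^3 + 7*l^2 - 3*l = (l - 1)*(l^3 - 4*l^2 + 3*l) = l*(l - 1)*(l^2 - 4*l + 3) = l*(l - 3)*(l - 1)*(l - 1)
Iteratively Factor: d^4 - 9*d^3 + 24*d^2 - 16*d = (d - 4)*(d^3 - 5*d^2 + 4*d) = (d - 4)^2*(d^2 - d) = d*(d - 4)^2*(d - 1)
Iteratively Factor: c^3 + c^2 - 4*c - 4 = (c + 2)*(c^2 - c - 2) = (c + 1)*(c + 2)*(c - 2)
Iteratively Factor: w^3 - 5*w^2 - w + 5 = (w + 1)*(w^2 - 6*w + 5) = (w - 1)*(w + 1)*(w - 5)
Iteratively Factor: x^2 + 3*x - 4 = (x - 1)*(x + 4)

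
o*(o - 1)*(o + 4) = o^3 + 3*o^2 - 4*o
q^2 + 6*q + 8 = (q + 2)*(q + 4)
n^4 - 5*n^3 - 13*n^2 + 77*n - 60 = (n - 5)*(n - 3)*(n - 1)*(n + 4)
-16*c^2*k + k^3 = k*(-4*c + k)*(4*c + k)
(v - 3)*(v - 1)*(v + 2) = v^3 - 2*v^2 - 5*v + 6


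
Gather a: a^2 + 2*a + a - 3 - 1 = a^2 + 3*a - 4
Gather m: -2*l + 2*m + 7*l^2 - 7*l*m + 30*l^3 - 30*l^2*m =30*l^3 + 7*l^2 - 2*l + m*(-30*l^2 - 7*l + 2)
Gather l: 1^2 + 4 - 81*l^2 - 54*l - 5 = -81*l^2 - 54*l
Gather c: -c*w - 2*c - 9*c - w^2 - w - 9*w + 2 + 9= c*(-w - 11) - w^2 - 10*w + 11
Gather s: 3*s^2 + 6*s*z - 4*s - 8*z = 3*s^2 + s*(6*z - 4) - 8*z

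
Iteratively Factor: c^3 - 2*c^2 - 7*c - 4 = (c + 1)*(c^2 - 3*c - 4) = (c - 4)*(c + 1)*(c + 1)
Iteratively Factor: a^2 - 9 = (a + 3)*(a - 3)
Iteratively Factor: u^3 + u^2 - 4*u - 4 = (u + 1)*(u^2 - 4) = (u + 1)*(u + 2)*(u - 2)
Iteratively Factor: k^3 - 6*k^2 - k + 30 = (k + 2)*(k^2 - 8*k + 15) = (k - 5)*(k + 2)*(k - 3)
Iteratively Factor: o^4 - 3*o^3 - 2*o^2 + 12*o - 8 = (o - 1)*(o^3 - 2*o^2 - 4*o + 8) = (o - 2)*(o - 1)*(o^2 - 4) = (o - 2)*(o - 1)*(o + 2)*(o - 2)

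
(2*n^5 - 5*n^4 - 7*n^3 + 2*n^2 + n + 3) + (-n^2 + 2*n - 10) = 2*n^5 - 5*n^4 - 7*n^3 + n^2 + 3*n - 7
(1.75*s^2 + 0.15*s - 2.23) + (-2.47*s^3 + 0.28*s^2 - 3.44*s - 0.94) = -2.47*s^3 + 2.03*s^2 - 3.29*s - 3.17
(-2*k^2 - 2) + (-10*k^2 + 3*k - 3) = -12*k^2 + 3*k - 5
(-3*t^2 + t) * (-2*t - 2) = 6*t^3 + 4*t^2 - 2*t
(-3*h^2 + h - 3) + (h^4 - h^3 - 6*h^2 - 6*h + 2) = h^4 - h^3 - 9*h^2 - 5*h - 1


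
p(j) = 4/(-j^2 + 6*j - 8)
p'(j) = 4*(2*j - 6)/(-j^2 + 6*j - 8)^2 = 8*(j - 3)/(j^2 - 6*j + 8)^2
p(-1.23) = -0.24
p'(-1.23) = -0.12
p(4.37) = -4.56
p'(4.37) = 14.25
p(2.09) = 23.27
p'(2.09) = -246.37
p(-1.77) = -0.18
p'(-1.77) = -0.08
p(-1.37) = -0.22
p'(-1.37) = -0.11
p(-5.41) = -0.06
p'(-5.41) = -0.01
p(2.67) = 4.49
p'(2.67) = -3.32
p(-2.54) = -0.13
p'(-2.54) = -0.05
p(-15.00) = -0.01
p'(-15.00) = 0.00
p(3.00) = 4.00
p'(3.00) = 0.00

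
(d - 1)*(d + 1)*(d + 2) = d^3 + 2*d^2 - d - 2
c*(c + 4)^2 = c^3 + 8*c^2 + 16*c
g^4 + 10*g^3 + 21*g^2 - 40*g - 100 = (g - 2)*(g + 2)*(g + 5)^2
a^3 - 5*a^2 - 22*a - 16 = (a - 8)*(a + 1)*(a + 2)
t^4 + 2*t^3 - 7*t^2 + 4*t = t*(t - 1)^2*(t + 4)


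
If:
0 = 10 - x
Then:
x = 10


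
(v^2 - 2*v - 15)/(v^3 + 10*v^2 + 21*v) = (v - 5)/(v*(v + 7))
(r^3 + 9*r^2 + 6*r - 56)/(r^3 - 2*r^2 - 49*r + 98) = (r + 4)/(r - 7)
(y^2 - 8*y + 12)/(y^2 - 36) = (y - 2)/(y + 6)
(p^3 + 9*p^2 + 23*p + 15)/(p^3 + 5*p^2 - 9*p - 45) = (p + 1)/(p - 3)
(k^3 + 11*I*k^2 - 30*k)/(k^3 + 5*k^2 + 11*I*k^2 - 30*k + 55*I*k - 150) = k/(k + 5)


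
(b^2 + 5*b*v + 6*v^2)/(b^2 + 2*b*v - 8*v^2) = (b^2 + 5*b*v + 6*v^2)/(b^2 + 2*b*v - 8*v^2)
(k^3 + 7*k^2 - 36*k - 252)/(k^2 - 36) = k + 7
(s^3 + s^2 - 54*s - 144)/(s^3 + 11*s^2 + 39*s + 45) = (s^2 - 2*s - 48)/(s^2 + 8*s + 15)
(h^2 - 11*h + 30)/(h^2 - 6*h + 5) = (h - 6)/(h - 1)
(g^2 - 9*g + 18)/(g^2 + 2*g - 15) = (g - 6)/(g + 5)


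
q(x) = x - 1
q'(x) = 1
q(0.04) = -0.96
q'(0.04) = 1.00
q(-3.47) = -4.47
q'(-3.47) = 1.00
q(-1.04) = -2.04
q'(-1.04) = 1.00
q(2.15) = 1.15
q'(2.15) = 1.00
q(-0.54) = -1.54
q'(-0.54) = 1.00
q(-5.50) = -6.50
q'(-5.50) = 1.00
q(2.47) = 1.47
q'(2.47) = 1.00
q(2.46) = 1.46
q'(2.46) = 1.00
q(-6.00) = -7.00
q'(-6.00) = 1.00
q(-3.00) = -4.00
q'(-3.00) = 1.00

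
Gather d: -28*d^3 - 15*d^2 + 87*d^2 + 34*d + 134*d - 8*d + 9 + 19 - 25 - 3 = -28*d^3 + 72*d^2 + 160*d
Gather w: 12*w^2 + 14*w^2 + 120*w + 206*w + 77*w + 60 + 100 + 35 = 26*w^2 + 403*w + 195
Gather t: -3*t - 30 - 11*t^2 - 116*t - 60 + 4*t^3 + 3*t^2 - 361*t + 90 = 4*t^3 - 8*t^2 - 480*t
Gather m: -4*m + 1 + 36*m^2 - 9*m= 36*m^2 - 13*m + 1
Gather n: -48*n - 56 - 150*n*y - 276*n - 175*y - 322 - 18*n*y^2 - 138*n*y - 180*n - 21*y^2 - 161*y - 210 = n*(-18*y^2 - 288*y - 504) - 21*y^2 - 336*y - 588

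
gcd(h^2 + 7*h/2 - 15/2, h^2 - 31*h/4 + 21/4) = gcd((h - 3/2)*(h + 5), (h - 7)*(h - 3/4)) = 1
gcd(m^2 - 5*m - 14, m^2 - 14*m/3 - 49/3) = m - 7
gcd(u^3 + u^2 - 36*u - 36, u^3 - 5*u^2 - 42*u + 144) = u + 6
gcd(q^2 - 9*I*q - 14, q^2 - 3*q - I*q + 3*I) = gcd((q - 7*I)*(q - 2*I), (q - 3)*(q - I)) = 1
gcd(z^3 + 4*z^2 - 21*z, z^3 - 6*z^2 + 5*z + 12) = z - 3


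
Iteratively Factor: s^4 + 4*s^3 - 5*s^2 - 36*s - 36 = (s - 3)*(s^3 + 7*s^2 + 16*s + 12) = (s - 3)*(s + 2)*(s^2 + 5*s + 6) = (s - 3)*(s + 2)*(s + 3)*(s + 2)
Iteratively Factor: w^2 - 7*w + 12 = (w - 3)*(w - 4)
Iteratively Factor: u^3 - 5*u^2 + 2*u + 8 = (u - 2)*(u^2 - 3*u - 4) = (u - 4)*(u - 2)*(u + 1)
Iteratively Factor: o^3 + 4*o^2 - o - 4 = (o - 1)*(o^2 + 5*o + 4) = (o - 1)*(o + 1)*(o + 4)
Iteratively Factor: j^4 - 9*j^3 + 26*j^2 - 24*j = (j - 4)*(j^3 - 5*j^2 + 6*j) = (j - 4)*(j - 3)*(j^2 - 2*j) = (j - 4)*(j - 3)*(j - 2)*(j)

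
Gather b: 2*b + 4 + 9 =2*b + 13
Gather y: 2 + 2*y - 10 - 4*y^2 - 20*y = -4*y^2 - 18*y - 8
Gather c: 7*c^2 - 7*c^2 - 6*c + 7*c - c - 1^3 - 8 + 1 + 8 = 0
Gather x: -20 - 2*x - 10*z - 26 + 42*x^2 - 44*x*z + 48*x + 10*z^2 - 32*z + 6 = 42*x^2 + x*(46 - 44*z) + 10*z^2 - 42*z - 40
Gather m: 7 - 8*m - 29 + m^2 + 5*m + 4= m^2 - 3*m - 18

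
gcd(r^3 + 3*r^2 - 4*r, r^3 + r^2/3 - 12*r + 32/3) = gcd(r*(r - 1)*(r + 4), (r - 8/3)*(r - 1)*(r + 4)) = r^2 + 3*r - 4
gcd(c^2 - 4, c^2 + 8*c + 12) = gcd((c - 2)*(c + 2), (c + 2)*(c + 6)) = c + 2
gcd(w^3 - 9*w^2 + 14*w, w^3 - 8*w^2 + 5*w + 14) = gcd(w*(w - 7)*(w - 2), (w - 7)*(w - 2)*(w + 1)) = w^2 - 9*w + 14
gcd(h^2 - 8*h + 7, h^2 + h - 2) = h - 1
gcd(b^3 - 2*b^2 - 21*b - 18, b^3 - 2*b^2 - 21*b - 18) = b^3 - 2*b^2 - 21*b - 18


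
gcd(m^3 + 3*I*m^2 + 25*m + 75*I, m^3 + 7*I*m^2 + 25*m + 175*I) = m^2 + 25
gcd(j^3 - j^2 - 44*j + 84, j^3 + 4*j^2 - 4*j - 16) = j - 2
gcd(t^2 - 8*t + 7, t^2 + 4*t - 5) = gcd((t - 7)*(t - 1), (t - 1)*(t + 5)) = t - 1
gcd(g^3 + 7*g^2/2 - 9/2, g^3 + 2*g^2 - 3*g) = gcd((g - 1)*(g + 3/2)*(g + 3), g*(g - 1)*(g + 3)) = g^2 + 2*g - 3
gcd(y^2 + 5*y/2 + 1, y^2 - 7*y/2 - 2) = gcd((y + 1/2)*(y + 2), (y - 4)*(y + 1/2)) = y + 1/2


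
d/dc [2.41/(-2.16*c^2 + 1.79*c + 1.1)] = (10.4112*c - 4.3139)/(-2.16*c^2 + 1.79*c + 1.1)^2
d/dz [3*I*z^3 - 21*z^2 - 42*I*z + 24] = 9*I*z^2 - 42*z - 42*I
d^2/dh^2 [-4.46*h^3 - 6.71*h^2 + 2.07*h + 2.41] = -26.76*h - 13.42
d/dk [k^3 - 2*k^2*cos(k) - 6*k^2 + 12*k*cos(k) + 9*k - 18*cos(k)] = 2*k^2*sin(k) + 3*k^2 - 12*k*sin(k) - 4*k*cos(k) - 12*k + 18*sin(k) + 12*cos(k) + 9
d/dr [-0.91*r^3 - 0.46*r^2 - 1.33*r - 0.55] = -2.73*r^2 - 0.92*r - 1.33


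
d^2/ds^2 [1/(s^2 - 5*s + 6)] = 2*(-s^2 + 5*s + (2*s - 5)^2 - 6)/(s^2 - 5*s + 6)^3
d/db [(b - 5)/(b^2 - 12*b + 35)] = -1/(b^2 - 14*b + 49)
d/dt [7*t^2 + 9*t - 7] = 14*t + 9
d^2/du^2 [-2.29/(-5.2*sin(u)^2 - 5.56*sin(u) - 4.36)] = (-247.6864*sin(u)^4 - 198.62544*sin(u)^3 + 508.412976*sin(u)^2 + 452.764144*sin(u) + 37.746528)/(5.2*sin(u)^2 + 5.56*sin(u) + 4.36)^3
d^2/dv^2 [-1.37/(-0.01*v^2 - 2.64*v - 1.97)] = (-0.000274*v^2 - 0.072336*v + 1.37*(0.02*v + 2.64)*(0.04*v + 5.28) - 0.053978)/(0.01*v^2 + 2.64*v + 1.97)^3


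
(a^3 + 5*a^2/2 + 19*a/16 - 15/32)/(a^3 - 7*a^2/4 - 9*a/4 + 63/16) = (16*a^2 + 16*a - 5)/(2*(8*a^2 - 26*a + 21))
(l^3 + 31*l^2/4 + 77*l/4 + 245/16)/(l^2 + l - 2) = (16*l^3 + 124*l^2 + 308*l + 245)/(16*(l^2 + l - 2))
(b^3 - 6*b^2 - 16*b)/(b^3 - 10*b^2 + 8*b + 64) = b/(b - 4)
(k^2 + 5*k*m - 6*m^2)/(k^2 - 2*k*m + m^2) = (k + 6*m)/(k - m)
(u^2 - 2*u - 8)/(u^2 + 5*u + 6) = (u - 4)/(u + 3)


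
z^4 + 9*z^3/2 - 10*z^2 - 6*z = z*(z - 2)*(z + 1/2)*(z + 6)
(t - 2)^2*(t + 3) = t^3 - t^2 - 8*t + 12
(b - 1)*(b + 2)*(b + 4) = b^3 + 5*b^2 + 2*b - 8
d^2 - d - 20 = (d - 5)*(d + 4)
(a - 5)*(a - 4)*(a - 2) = a^3 - 11*a^2 + 38*a - 40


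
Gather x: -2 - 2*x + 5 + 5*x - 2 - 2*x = x + 1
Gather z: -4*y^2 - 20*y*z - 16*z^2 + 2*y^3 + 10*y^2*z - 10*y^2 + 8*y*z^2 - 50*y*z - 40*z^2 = 2*y^3 - 14*y^2 + z^2*(8*y - 56) + z*(10*y^2 - 70*y)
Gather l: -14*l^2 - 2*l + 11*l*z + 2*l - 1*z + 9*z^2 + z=-14*l^2 + 11*l*z + 9*z^2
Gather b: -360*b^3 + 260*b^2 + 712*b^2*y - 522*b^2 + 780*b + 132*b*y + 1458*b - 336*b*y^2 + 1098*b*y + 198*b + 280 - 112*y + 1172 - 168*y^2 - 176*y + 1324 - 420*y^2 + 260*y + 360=-360*b^3 + b^2*(712*y - 262) + b*(-336*y^2 + 1230*y + 2436) - 588*y^2 - 28*y + 3136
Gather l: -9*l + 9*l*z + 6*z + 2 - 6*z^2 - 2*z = l*(9*z - 9) - 6*z^2 + 4*z + 2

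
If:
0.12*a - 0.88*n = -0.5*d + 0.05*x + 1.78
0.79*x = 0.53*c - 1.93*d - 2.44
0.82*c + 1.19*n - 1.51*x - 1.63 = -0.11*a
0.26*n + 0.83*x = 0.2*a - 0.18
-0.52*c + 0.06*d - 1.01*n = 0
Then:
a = -5.67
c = 4.93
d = 0.42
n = -2.51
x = -0.80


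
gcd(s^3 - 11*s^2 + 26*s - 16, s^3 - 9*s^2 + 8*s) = s^2 - 9*s + 8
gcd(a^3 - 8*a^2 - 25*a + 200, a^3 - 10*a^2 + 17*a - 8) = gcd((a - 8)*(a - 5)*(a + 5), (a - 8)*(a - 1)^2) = a - 8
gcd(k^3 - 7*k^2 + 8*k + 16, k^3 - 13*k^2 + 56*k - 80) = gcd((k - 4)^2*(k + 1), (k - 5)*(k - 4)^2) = k^2 - 8*k + 16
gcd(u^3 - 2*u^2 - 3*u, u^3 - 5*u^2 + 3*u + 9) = u^2 - 2*u - 3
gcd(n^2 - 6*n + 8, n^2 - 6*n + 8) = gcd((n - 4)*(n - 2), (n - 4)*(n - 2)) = n^2 - 6*n + 8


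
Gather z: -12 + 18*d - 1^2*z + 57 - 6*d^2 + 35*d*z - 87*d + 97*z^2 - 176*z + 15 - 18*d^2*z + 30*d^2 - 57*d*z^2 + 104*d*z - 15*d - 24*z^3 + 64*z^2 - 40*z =24*d^2 - 84*d - 24*z^3 + z^2*(161 - 57*d) + z*(-18*d^2 + 139*d - 217) + 60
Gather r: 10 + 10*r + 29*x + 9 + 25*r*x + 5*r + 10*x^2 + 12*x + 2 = r*(25*x + 15) + 10*x^2 + 41*x + 21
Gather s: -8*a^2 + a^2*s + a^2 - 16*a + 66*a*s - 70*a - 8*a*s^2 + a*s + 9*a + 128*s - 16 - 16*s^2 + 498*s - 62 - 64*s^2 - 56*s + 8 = -7*a^2 - 77*a + s^2*(-8*a - 80) + s*(a^2 + 67*a + 570) - 70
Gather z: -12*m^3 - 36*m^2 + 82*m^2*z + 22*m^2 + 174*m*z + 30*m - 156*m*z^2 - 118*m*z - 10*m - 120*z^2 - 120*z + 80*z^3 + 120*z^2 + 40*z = -12*m^3 - 14*m^2 - 156*m*z^2 + 20*m + 80*z^3 + z*(82*m^2 + 56*m - 80)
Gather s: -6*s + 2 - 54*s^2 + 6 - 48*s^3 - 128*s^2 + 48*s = -48*s^3 - 182*s^2 + 42*s + 8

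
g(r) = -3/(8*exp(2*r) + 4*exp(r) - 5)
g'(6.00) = 0.00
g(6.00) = 0.00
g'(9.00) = 0.00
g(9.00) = 0.00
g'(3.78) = 0.00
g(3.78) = -0.00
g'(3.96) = 0.00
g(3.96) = -0.00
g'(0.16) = 0.70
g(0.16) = -0.28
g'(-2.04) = 0.13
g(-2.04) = 0.69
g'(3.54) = 0.00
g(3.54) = -0.00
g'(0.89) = 0.12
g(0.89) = -0.06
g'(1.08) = 0.08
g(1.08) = -0.04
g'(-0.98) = 2.00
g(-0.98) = 1.26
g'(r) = -3*(-16*exp(2*r) - 4*exp(r))/(8*exp(2*r) + 4*exp(r) - 5)^2 = (48*exp(r) + 12)*exp(r)/(8*exp(2*r) + 4*exp(r) - 5)^2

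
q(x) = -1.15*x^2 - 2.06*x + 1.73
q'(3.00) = -8.96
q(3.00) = -14.80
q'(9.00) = -22.76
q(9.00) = -109.96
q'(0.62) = -3.49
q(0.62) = 0.01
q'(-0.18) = -1.65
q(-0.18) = 2.06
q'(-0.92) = 0.06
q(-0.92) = 2.65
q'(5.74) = -15.26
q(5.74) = -47.98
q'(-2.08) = 2.72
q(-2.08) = 1.04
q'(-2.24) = 3.09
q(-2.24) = 0.57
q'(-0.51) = -0.89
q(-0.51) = 2.48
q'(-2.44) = 3.55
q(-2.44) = -0.09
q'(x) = -2.3*x - 2.06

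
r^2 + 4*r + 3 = (r + 1)*(r + 3)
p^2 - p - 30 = (p - 6)*(p + 5)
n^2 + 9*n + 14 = (n + 2)*(n + 7)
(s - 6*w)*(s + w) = s^2 - 5*s*w - 6*w^2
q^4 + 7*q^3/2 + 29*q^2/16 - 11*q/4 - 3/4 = (q - 3/4)*(q + 1/4)*(q + 2)^2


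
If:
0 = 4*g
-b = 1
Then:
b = -1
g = 0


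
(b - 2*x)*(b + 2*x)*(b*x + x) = b^3*x + b^2*x - 4*b*x^3 - 4*x^3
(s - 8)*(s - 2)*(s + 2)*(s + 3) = s^4 - 5*s^3 - 28*s^2 + 20*s + 96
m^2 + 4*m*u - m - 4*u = (m - 1)*(m + 4*u)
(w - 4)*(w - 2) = w^2 - 6*w + 8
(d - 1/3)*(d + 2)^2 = d^3 + 11*d^2/3 + 8*d/3 - 4/3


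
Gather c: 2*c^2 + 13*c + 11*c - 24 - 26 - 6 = 2*c^2 + 24*c - 56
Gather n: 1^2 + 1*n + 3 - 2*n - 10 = -n - 6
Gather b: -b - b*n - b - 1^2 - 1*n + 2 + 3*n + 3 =b*(-n - 2) + 2*n + 4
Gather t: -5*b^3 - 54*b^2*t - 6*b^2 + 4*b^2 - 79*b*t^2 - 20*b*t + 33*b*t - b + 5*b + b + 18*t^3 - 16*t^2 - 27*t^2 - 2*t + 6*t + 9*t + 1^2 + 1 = -5*b^3 - 2*b^2 + 5*b + 18*t^3 + t^2*(-79*b - 43) + t*(-54*b^2 + 13*b + 13) + 2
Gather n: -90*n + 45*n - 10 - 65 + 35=-45*n - 40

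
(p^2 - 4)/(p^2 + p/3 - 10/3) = 3*(p - 2)/(3*p - 5)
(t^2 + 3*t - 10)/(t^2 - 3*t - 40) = (t - 2)/(t - 8)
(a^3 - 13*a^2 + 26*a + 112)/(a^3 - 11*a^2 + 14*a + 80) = (a - 7)/(a - 5)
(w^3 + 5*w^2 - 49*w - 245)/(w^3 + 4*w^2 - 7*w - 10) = (w^2 - 49)/(w^2 - w - 2)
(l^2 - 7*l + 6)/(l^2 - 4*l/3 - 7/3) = 3*(-l^2 + 7*l - 6)/(-3*l^2 + 4*l + 7)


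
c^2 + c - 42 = (c - 6)*(c + 7)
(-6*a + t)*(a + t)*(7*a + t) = -42*a^3 - 41*a^2*t + 2*a*t^2 + t^3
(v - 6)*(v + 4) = v^2 - 2*v - 24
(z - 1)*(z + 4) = z^2 + 3*z - 4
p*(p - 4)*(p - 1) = p^3 - 5*p^2 + 4*p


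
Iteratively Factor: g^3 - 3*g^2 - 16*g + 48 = (g - 3)*(g^2 - 16) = (g - 3)*(g + 4)*(g - 4)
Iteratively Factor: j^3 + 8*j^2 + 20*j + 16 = (j + 4)*(j^2 + 4*j + 4) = (j + 2)*(j + 4)*(j + 2)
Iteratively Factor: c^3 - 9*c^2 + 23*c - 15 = (c - 3)*(c^2 - 6*c + 5) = (c - 3)*(c - 1)*(c - 5)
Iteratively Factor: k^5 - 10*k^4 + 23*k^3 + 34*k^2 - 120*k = (k - 4)*(k^4 - 6*k^3 - k^2 + 30*k) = (k - 5)*(k - 4)*(k^3 - k^2 - 6*k) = (k - 5)*(k - 4)*(k + 2)*(k^2 - 3*k) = k*(k - 5)*(k - 4)*(k + 2)*(k - 3)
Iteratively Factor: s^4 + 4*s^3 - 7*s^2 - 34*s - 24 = (s + 2)*(s^3 + 2*s^2 - 11*s - 12) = (s + 2)*(s + 4)*(s^2 - 2*s - 3) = (s + 1)*(s + 2)*(s + 4)*(s - 3)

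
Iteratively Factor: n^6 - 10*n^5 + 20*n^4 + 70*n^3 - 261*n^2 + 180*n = (n)*(n^5 - 10*n^4 + 20*n^3 + 70*n^2 - 261*n + 180) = n*(n + 3)*(n^4 - 13*n^3 + 59*n^2 - 107*n + 60) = n*(n - 5)*(n + 3)*(n^3 - 8*n^2 + 19*n - 12) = n*(n - 5)*(n - 1)*(n + 3)*(n^2 - 7*n + 12) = n*(n - 5)*(n - 4)*(n - 1)*(n + 3)*(n - 3)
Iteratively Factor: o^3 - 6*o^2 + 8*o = (o - 4)*(o^2 - 2*o) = (o - 4)*(o - 2)*(o)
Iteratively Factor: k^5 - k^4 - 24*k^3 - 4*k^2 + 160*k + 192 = (k + 2)*(k^4 - 3*k^3 - 18*k^2 + 32*k + 96) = (k - 4)*(k + 2)*(k^3 + k^2 - 14*k - 24) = (k - 4)*(k + 2)*(k + 3)*(k^2 - 2*k - 8) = (k - 4)^2*(k + 2)*(k + 3)*(k + 2)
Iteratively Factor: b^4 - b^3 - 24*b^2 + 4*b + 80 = (b + 2)*(b^3 - 3*b^2 - 18*b + 40) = (b + 2)*(b + 4)*(b^2 - 7*b + 10) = (b - 5)*(b + 2)*(b + 4)*(b - 2)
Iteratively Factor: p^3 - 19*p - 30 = (p + 2)*(p^2 - 2*p - 15) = (p + 2)*(p + 3)*(p - 5)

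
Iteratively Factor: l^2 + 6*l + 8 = (l + 2)*(l + 4)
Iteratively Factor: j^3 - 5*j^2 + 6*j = (j - 2)*(j^2 - 3*j) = j*(j - 2)*(j - 3)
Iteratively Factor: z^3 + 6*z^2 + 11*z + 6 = (z + 3)*(z^2 + 3*z + 2) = (z + 2)*(z + 3)*(z + 1)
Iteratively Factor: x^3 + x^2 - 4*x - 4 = (x + 1)*(x^2 - 4) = (x - 2)*(x + 1)*(x + 2)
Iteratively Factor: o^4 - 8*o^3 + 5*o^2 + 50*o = (o - 5)*(o^3 - 3*o^2 - 10*o) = (o - 5)^2*(o^2 + 2*o) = o*(o - 5)^2*(o + 2)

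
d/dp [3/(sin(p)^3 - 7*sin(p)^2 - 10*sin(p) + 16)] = 3*(-3*sin(p)^2 + 14*sin(p) + 10)*cos(p)/(sin(p)^3 - 7*sin(p)^2 - 10*sin(p) + 16)^2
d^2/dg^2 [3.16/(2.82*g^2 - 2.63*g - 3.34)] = (50.259168*g^2 - 46.872912*g - 3.16*(5.64*g - 2.63)*(11.28*g - 5.26) - 59.526816)/(-2.82*g^2 + 2.63*g + 3.34)^3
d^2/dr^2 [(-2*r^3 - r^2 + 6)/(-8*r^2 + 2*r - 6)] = 3*(-6*r^3 - 114*r^2 + 42*r + 25)/(64*r^6 - 48*r^5 + 156*r^4 - 73*r^3 + 117*r^2 - 27*r + 27)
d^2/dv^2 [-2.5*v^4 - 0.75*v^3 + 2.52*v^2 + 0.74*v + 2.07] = -30.0*v^2 - 4.5*v + 5.04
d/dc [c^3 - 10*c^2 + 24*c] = 3*c^2 - 20*c + 24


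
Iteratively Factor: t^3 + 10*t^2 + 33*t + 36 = (t + 3)*(t^2 + 7*t + 12) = (t + 3)*(t + 4)*(t + 3)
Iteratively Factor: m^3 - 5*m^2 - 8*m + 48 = (m + 3)*(m^2 - 8*m + 16) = (m - 4)*(m + 3)*(m - 4)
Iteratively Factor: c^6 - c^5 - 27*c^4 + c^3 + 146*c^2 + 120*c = (c + 1)*(c^5 - 2*c^4 - 25*c^3 + 26*c^2 + 120*c) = c*(c + 1)*(c^4 - 2*c^3 - 25*c^2 + 26*c + 120) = c*(c + 1)*(c + 2)*(c^3 - 4*c^2 - 17*c + 60) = c*(c + 1)*(c + 2)*(c + 4)*(c^2 - 8*c + 15) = c*(c - 3)*(c + 1)*(c + 2)*(c + 4)*(c - 5)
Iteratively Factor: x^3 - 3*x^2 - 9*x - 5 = (x - 5)*(x^2 + 2*x + 1) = (x - 5)*(x + 1)*(x + 1)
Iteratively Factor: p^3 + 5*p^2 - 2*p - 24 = (p - 2)*(p^2 + 7*p + 12) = (p - 2)*(p + 4)*(p + 3)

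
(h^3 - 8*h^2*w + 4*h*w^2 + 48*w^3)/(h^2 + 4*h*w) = (h^3 - 8*h^2*w + 4*h*w^2 + 48*w^3)/(h*(h + 4*w))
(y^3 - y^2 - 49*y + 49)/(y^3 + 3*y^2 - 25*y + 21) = (y - 7)/(y - 3)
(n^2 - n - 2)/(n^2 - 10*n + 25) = (n^2 - n - 2)/(n^2 - 10*n + 25)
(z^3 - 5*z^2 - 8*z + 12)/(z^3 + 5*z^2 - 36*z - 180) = (z^2 + z - 2)/(z^2 + 11*z + 30)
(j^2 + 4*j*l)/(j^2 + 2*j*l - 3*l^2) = j*(j + 4*l)/(j^2 + 2*j*l - 3*l^2)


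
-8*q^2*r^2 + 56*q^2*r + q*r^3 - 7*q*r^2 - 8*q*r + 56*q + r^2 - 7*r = (-8*q + r)*(r - 7)*(q*r + 1)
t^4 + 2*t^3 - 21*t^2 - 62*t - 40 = (t - 5)*(t + 1)*(t + 2)*(t + 4)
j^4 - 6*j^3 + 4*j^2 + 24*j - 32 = (j - 4)*(j - 2)^2*(j + 2)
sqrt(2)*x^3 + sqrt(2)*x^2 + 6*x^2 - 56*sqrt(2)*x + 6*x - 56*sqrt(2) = (x - 4*sqrt(2))*(x + 7*sqrt(2))*(sqrt(2)*x + sqrt(2))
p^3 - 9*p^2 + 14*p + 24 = (p - 6)*(p - 4)*(p + 1)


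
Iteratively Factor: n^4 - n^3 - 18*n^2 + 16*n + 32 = (n + 1)*(n^3 - 2*n^2 - 16*n + 32) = (n - 2)*(n + 1)*(n^2 - 16) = (n - 4)*(n - 2)*(n + 1)*(n + 4)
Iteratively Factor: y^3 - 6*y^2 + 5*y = (y)*(y^2 - 6*y + 5) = y*(y - 1)*(y - 5)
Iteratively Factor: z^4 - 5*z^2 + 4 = (z - 2)*(z^3 + 2*z^2 - z - 2) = (z - 2)*(z + 2)*(z^2 - 1) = (z - 2)*(z + 1)*(z + 2)*(z - 1)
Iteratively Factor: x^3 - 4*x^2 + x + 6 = (x - 2)*(x^2 - 2*x - 3) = (x - 3)*(x - 2)*(x + 1)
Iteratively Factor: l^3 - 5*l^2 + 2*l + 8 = (l + 1)*(l^2 - 6*l + 8) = (l - 4)*(l + 1)*(l - 2)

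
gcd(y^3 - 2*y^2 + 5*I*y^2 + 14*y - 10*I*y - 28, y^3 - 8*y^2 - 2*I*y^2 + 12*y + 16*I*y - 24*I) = y^2 + y*(-2 - 2*I) + 4*I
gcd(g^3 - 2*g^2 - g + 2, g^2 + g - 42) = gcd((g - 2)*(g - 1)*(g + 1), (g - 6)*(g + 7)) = 1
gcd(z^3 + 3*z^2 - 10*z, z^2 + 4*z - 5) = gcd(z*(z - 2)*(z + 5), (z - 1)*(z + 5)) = z + 5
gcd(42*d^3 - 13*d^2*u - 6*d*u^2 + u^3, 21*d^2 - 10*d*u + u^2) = -7*d + u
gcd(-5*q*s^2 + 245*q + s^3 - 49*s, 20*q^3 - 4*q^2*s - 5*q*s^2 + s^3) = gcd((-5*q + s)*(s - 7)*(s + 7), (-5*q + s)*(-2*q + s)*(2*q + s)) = 5*q - s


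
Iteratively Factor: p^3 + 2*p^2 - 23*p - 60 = (p + 4)*(p^2 - 2*p - 15) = (p + 3)*(p + 4)*(p - 5)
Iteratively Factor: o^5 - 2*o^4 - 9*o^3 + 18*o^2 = (o - 3)*(o^4 + o^3 - 6*o^2) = o*(o - 3)*(o^3 + o^2 - 6*o) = o^2*(o - 3)*(o^2 + o - 6) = o^2*(o - 3)*(o - 2)*(o + 3)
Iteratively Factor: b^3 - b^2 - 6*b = (b)*(b^2 - b - 6) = b*(b - 3)*(b + 2)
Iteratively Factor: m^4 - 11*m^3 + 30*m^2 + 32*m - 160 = (m - 4)*(m^3 - 7*m^2 + 2*m + 40) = (m - 5)*(m - 4)*(m^2 - 2*m - 8) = (m - 5)*(m - 4)*(m + 2)*(m - 4)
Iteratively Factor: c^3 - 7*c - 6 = (c - 3)*(c^2 + 3*c + 2) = (c - 3)*(c + 2)*(c + 1)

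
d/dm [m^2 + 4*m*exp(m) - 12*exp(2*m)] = 4*m*exp(m) + 2*m - 24*exp(2*m) + 4*exp(m)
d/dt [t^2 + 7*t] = 2*t + 7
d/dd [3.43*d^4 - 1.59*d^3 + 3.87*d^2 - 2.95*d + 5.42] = 13.72*d^3 - 4.77*d^2 + 7.74*d - 2.95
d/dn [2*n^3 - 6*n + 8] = 6*n^2 - 6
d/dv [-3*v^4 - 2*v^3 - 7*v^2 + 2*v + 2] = -12*v^3 - 6*v^2 - 14*v + 2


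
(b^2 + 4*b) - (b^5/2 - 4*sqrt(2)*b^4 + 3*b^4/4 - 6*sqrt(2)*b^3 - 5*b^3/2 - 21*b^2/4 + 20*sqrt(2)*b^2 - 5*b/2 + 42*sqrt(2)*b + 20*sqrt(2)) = -b^5/2 - 3*b^4/4 + 4*sqrt(2)*b^4 + 5*b^3/2 + 6*sqrt(2)*b^3 - 20*sqrt(2)*b^2 + 25*b^2/4 - 42*sqrt(2)*b + 13*b/2 - 20*sqrt(2)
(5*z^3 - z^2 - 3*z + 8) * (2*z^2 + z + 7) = 10*z^5 + 3*z^4 + 28*z^3 + 6*z^2 - 13*z + 56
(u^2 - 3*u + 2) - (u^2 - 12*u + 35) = 9*u - 33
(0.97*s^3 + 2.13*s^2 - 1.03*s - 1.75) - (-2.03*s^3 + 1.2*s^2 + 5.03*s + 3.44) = 3.0*s^3 + 0.93*s^2 - 6.06*s - 5.19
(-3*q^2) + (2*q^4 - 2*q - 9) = 2*q^4 - 3*q^2 - 2*q - 9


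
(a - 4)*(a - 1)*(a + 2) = a^3 - 3*a^2 - 6*a + 8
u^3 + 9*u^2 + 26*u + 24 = (u + 2)*(u + 3)*(u + 4)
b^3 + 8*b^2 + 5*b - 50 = (b - 2)*(b + 5)^2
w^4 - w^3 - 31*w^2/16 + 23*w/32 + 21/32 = (w - 7/4)*(w - 3/4)*(w + 1/2)*(w + 1)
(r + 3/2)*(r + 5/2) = r^2 + 4*r + 15/4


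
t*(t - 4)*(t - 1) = t^3 - 5*t^2 + 4*t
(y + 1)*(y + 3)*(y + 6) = y^3 + 10*y^2 + 27*y + 18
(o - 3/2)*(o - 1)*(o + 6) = o^3 + 7*o^2/2 - 27*o/2 + 9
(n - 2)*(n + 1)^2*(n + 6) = n^4 + 6*n^3 - 3*n^2 - 20*n - 12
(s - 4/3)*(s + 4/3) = s^2 - 16/9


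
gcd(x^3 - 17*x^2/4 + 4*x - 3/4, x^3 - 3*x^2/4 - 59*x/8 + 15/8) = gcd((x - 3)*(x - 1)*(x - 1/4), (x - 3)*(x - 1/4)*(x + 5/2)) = x^2 - 13*x/4 + 3/4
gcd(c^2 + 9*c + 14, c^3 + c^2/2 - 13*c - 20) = c + 2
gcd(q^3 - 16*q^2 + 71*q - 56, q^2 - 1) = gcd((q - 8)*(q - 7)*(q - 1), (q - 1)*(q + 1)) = q - 1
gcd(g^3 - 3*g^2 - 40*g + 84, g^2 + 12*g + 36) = g + 6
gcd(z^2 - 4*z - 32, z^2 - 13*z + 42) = 1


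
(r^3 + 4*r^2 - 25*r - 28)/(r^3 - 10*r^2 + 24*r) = (r^2 + 8*r + 7)/(r*(r - 6))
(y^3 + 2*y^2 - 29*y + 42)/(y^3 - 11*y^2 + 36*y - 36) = (y + 7)/(y - 6)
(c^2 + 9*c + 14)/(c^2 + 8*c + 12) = (c + 7)/(c + 6)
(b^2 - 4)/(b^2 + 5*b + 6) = (b - 2)/(b + 3)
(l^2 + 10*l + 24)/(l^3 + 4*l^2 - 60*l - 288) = (l + 4)/(l^2 - 2*l - 48)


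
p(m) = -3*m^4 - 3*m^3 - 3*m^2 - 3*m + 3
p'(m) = -12*m^3 - 9*m^2 - 6*m - 3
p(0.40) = 1.05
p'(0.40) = -7.61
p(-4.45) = -955.11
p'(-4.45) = 902.93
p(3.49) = -616.60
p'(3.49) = -643.66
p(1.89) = -71.92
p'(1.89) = -127.50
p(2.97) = -344.39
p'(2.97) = -414.58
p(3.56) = -662.92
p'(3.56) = -679.84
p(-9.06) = -18198.19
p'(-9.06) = 8236.74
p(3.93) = -952.85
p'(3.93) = -893.97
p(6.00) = -4659.00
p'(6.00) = -2955.00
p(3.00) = -357.00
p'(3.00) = -426.00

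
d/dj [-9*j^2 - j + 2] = -18*j - 1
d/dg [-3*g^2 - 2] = -6*g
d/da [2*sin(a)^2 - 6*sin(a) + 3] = 2*(2*sin(a) - 3)*cos(a)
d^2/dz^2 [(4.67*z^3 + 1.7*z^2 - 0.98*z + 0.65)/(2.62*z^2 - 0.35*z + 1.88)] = (2.1316282072803e-14*z^4 - 55.197378*z^3 - 41.90712*z^2 + 124.420116*z + 4.48325)/(17.984728*z^6 - 7.20762*z^5 + 39.678066*z^4 - 10.386635*z^3 + 28.471284*z^2 - 3.71112*z + 6.644672)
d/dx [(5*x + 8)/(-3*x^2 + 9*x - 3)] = (5*x^2 + 16*x - 29)/(3*(x^4 - 6*x^3 + 11*x^2 - 6*x + 1))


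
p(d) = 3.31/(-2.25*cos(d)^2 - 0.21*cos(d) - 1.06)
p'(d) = 3.31*(-4.5*sin(d)*cos(d) - 0.21*sin(d))/(-2.25*cos(d)^2 - 0.21*cos(d) - 1.06)^2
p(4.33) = -2.56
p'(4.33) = -2.69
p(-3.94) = -1.65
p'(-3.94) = 1.72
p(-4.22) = -2.26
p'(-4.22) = 2.61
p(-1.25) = -2.45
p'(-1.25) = 2.81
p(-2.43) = -1.51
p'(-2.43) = -1.44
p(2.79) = -1.16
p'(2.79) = 0.57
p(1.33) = -2.67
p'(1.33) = -2.69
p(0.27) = -0.99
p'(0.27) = -0.36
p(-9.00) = -1.21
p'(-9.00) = -0.71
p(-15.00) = -1.51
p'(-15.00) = -1.43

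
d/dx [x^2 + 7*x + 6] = 2*x + 7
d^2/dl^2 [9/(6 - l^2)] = 54*(-l^2 - 2)/(l^2 - 6)^3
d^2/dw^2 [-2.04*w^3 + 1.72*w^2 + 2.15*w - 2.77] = 3.44 - 12.24*w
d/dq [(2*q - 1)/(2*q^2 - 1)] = 2*(-2*q^2 + 2*q - 1)/(4*q^4 - 4*q^2 + 1)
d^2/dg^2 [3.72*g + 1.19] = 0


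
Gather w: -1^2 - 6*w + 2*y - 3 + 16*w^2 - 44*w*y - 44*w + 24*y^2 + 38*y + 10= 16*w^2 + w*(-44*y - 50) + 24*y^2 + 40*y + 6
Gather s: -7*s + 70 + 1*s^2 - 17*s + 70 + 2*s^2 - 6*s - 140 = 3*s^2 - 30*s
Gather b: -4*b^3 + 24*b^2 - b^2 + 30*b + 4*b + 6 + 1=-4*b^3 + 23*b^2 + 34*b + 7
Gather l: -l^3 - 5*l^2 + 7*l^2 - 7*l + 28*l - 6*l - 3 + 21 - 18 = -l^3 + 2*l^2 + 15*l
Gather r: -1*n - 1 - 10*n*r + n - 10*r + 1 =r*(-10*n - 10)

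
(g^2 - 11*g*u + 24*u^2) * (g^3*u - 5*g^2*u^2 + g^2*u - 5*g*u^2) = g^5*u - 16*g^4*u^2 + g^4*u + 79*g^3*u^3 - 16*g^3*u^2 - 120*g^2*u^4 + 79*g^2*u^3 - 120*g*u^4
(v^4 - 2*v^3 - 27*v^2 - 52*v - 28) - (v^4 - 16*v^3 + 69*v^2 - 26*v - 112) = 14*v^3 - 96*v^2 - 26*v + 84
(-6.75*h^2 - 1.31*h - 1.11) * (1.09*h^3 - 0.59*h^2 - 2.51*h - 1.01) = -7.3575*h^5 + 2.5546*h^4 + 16.5055*h^3 + 10.7605*h^2 + 4.1092*h + 1.1211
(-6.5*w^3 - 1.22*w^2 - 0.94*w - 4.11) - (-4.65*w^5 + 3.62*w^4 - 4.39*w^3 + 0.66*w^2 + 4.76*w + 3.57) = 4.65*w^5 - 3.62*w^4 - 2.11*w^3 - 1.88*w^2 - 5.7*w - 7.68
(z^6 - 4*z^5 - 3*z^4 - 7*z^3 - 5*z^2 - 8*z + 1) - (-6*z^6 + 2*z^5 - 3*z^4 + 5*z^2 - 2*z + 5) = 7*z^6 - 6*z^5 - 7*z^3 - 10*z^2 - 6*z - 4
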